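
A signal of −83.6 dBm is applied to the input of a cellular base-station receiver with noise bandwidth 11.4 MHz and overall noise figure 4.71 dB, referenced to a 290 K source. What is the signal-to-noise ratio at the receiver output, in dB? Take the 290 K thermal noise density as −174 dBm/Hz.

15.1 dB

Noise floor: N = −174 + 10 log₁₀(B) + NF
10 log₁₀(1.14×10⁷) = 70.57 dB
N = −174 + 70.57 + 4.71 = −98.72 dBm
SNR = P_sig − N = −83.6 − (−98.72) = 15.12 dB → 15.1 dB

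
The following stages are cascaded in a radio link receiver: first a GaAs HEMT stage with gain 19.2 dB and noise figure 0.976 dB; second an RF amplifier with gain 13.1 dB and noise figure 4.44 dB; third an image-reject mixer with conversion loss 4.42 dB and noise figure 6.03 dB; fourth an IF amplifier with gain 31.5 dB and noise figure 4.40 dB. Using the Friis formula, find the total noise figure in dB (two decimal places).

1.07 dB

Convert to linear (a loss of L dB is a gain of −L dB): F_i = 10^(NF_i/10), G_i = 10^(G_i,dB/10)
  Stage 1: F_1 = 10^(0.976/10) = 1.252, G_1 = 10^(19.2/10) = 83.18
  Stage 2: F_2 = 10^(4.44/10) = 2.780, G_2 = 10^(13.1/10) = 20.42
  Stage 3: F_3 = 10^(6.03/10) = 4.009, G_3 = 10^(−4.42/10) = 0.3614
  Stage 4: F_4 = 10^(4.40/10) = 2.754, G_4 = 10^(31.5/10) = 1413
Friis cascade:
  F = 1.252 + (2.780 − 1)/83.18 + (4.009 − 1)/1698 + (2.754 − 1)/613.8 = 1.278
NF = 10 log₁₀(1.278) = 1.07 dB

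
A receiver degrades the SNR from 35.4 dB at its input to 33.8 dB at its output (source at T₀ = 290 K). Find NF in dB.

1.6 dB

NF (dB) = SNR_in(dB) − SNR_out(dB) when the source is at T₀
NF = 35.4 − 33.8 = 1.6 dB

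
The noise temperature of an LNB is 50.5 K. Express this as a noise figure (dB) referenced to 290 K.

F = 1 + T_e/T₀ = 1 + 50.5/290 = 1.17414
NF = 10 log₁₀(1.17414) = 0.697 dB

0.697 dB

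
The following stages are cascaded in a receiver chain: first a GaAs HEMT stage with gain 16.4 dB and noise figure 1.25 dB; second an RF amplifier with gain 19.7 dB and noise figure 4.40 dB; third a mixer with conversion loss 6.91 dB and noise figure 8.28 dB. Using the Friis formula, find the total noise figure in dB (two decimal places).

Convert to linear (a loss of L dB is a gain of −L dB): F_i = 10^(NF_i/10), G_i = 10^(G_i,dB/10)
  Stage 1: F_1 = 10^(1.25/10) = 1.334, G_1 = 10^(16.4/10) = 43.65
  Stage 2: F_2 = 10^(4.40/10) = 2.754, G_2 = 10^(19.7/10) = 93.33
  Stage 3: F_3 = 10^(8.28/10) = 6.730, G_3 = 10^(−6.91/10) = 0.2037
Friis cascade:
  F = 1.334 + (2.754 − 1)/43.65 + (6.730 − 1)/4074 = 1.375
NF = 10 log₁₀(1.375) = 1.38 dB

1.38 dB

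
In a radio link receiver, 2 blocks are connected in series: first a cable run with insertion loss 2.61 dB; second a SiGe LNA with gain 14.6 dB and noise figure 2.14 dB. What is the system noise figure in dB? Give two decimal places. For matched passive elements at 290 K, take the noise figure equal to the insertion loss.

4.75 dB

Convert to linear (a loss of L dB is a gain of −L dB): F_i = 10^(NF_i/10), G_i = 10^(G_i,dB/10)
  Stage 1: F_1 = 10^(2.61/10) = 1.824, G_1 = 10^(−2.61/10) = 0.5483
  Stage 2: F_2 = 10^(2.14/10) = 1.637, G_2 = 10^(14.6/10) = 28.84
Friis cascade:
  F = 1.824 + (1.637 − 1)/0.5483 = 2.985
NF = 10 log₁₀(2.985) = 4.75 dB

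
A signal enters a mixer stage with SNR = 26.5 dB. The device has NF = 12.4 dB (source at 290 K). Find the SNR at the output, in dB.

By definition F = SNR_in/SNR_out, so in dB: SNR_out = SNR_in − NF
SNR_out = 26.5 − 12.4 = 14.1 dB

14.1 dB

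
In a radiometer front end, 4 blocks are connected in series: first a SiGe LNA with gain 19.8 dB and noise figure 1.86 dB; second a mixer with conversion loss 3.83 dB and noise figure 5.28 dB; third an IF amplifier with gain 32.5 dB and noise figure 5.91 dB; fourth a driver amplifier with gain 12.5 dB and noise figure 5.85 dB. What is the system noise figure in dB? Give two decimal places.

Convert to linear (a loss of L dB is a gain of −L dB): F_i = 10^(NF_i/10), G_i = 10^(G_i,dB/10)
  Stage 1: F_1 = 10^(1.86/10) = 1.535, G_1 = 10^(19.8/10) = 95.50
  Stage 2: F_2 = 10^(5.28/10) = 3.373, G_2 = 10^(−3.83/10) = 0.4140
  Stage 3: F_3 = 10^(5.91/10) = 3.899, G_3 = 10^(32.5/10) = 1778
  Stage 4: F_4 = 10^(5.85/10) = 3.846, G_4 = 10^(12.5/10) = 17.78
Friis cascade:
  F = 1.535 + (3.373 − 1)/95.50 + (3.899 − 1)/39.54 + (3.846 − 1)/7.031×10⁴ = 1.633
NF = 10 log₁₀(1.633) = 2.13 dB

2.13 dB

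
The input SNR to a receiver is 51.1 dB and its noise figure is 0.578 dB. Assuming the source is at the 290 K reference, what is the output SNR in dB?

50.522 dB

By definition F = SNR_in/SNR_out, so in dB: SNR_out = SNR_in − NF
SNR_out = 51.1 − 0.578 = 50.522 dB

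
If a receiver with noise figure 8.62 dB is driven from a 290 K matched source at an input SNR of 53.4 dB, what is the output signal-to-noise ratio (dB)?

44.78 dB

By definition F = SNR_in/SNR_out, so in dB: SNR_out = SNR_in − NF
SNR_out = 53.4 − 8.62 = 44.78 dB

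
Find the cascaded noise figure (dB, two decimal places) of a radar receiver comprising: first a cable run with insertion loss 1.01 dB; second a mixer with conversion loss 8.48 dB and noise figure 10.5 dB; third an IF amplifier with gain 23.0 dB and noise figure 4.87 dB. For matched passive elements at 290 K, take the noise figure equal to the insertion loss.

15.13 dB

Convert to linear (a loss of L dB is a gain of −L dB): F_i = 10^(NF_i/10), G_i = 10^(G_i,dB/10)
  Stage 1: F_1 = 10^(1.01/10) = 1.262, G_1 = 10^(−1.01/10) = 0.7925
  Stage 2: F_2 = 10^(10.5/10) = 11.22, G_2 = 10^(−8.48/10) = 0.1419
  Stage 3: F_3 = 10^(4.87/10) = 3.069, G_3 = 10^(23.0/10) = 199.5
Friis cascade:
  F = 1.262 + (11.22 − 1)/0.7925 + (3.069 − 1)/0.1125 = 32.56
NF = 10 log₁₀(32.56) = 15.13 dB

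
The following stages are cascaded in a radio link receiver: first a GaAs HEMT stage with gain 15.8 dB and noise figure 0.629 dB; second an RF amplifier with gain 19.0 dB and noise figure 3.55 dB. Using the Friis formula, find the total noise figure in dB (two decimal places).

Convert to linear (a loss of L dB is a gain of −L dB): F_i = 10^(NF_i/10), G_i = 10^(G_i,dB/10)
  Stage 1: F_1 = 10^(0.629/10) = 1.156, G_1 = 10^(15.8/10) = 38.02
  Stage 2: F_2 = 10^(3.55/10) = 2.265, G_2 = 10^(19.0/10) = 79.43
Friis cascade:
  F = 1.156 + (2.265 − 1)/38.02 = 1.189
NF = 10 log₁₀(1.189) = 0.75 dB

0.75 dB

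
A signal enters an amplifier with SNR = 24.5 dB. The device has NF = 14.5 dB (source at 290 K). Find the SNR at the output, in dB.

10.0 dB

By definition F = SNR_in/SNR_out, so in dB: SNR_out = SNR_in − NF
SNR_out = 24.5 − 14.5 = 10.0 dB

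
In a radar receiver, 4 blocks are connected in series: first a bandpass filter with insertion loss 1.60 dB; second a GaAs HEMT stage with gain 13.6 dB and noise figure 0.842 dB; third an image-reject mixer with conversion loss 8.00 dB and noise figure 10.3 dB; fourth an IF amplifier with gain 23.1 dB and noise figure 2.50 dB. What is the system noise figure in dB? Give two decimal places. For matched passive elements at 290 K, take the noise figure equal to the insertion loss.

4.28 dB

Convert to linear (a loss of L dB is a gain of −L dB): F_i = 10^(NF_i/10), G_i = 10^(G_i,dB/10)
  Stage 1: F_1 = 10^(1.60/10) = 1.445, G_1 = 10^(−1.60/10) = 0.6918
  Stage 2: F_2 = 10^(0.842/10) = 1.214, G_2 = 10^(13.6/10) = 22.91
  Stage 3: F_3 = 10^(10.3/10) = 10.72, G_3 = 10^(−8.00/10) = 0.1585
  Stage 4: F_4 = 10^(2.50/10) = 1.778, G_4 = 10^(23.1/10) = 204.2
Friis cascade:
  F = 1.445 + (1.214 − 1)/0.6918 + (10.72 − 1)/15.85 + (1.778 − 1)/2.512 = 2.678
NF = 10 log₁₀(2.678) = 4.28 dB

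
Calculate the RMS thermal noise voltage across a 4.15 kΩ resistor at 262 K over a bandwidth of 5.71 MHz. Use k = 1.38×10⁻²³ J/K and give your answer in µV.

V_n = √(4kTRB)
4kTRB = 4 × 1.38×10⁻²³ × 262 × 4.15×10³ × 5.71×10⁶ = 3.43×10⁻¹⁰ V²
V_n = √(3.43×10⁻¹⁰) = 1.85×10⁻⁵ V = 18.5 µV

18.5 µV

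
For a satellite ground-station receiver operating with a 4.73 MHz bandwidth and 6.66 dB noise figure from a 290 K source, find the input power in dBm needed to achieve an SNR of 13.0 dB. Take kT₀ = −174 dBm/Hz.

Sensitivity = −174 + 10 log₁₀(B) + NF + SNR_min
= −174 + 66.75 + 6.66 + 13.0
= −87.59 dBm → −87.6 dBm

−87.6 dBm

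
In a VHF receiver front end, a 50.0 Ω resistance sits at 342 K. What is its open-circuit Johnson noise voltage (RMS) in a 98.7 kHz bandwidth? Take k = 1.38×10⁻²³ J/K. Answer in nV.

305 nV

V_n = √(4kTRB)
4kTRB = 4 × 1.38×10⁻²³ × 342 × 5.00×10¹ × 9.87×10⁴ = 9.32×10⁻¹⁴ V²
V_n = √(9.32×10⁻¹⁴) = 3.05×10⁻⁷ V = 305 nV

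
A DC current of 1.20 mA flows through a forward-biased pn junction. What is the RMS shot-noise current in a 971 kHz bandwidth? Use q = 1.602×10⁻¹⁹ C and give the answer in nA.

I_n = √(2qI·B)
2qI·B = 2 × 1.602×10⁻¹⁹ × 1.20×10⁻³ × 9.71×10⁵ = 3.73×10⁻¹⁶ A²
I_n = √(3.73×10⁻¹⁶) = 1.93×10⁻⁸ A = 19.3 nA

19.3 nA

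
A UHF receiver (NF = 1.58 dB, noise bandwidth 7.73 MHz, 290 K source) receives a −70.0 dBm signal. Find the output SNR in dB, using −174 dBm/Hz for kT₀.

33.5 dB

Noise floor: N = −174 + 10 log₁₀(B) + NF
10 log₁₀(7.73×10⁶) = 68.88 dB
N = −174 + 68.88 + 1.58 = −103.54 dBm
SNR = P_sig − N = −70.0 − (−103.54) = 33.54 dB → 33.5 dB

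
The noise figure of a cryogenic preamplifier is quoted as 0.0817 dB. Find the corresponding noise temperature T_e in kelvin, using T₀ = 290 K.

5.51 K

F = 10^(0.0817/10) = 1.01899
T_e = (F − 1)·T₀ = (1.01899 − 1) × 290 = 5.51 K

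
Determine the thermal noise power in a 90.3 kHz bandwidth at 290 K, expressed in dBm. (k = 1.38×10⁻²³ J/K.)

−124.4 dBm

P_n = kTB = 1.38×10⁻²³ × 290 × 9.03×10⁴ = 3.61×10⁻¹⁶ W
In dBm: 10 log₁₀(3.61×10⁻¹⁶ / 10⁻³) = −124.4 dBm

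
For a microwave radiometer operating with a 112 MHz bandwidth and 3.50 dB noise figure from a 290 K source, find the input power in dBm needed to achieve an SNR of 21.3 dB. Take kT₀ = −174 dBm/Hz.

Sensitivity = −174 + 10 log₁₀(B) + NF + SNR_min
= −174 + 80.49 + 3.50 + 21.3
= −68.71 dBm → −68.7 dBm

−68.7 dBm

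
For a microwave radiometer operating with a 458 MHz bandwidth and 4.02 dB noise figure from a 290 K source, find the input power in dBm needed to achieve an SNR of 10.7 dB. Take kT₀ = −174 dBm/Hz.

Sensitivity = −174 + 10 log₁₀(B) + NF + SNR_min
= −174 + 86.61 + 4.02 + 10.7
= −72.67 dBm → −72.7 dBm

−72.7 dBm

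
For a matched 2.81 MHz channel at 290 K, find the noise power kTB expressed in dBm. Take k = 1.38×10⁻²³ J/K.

P_n = kTB = 1.38×10⁻²³ × 290 × 2.81×10⁶ = 1.12×10⁻¹⁴ W
In dBm: 10 log₁₀(1.12×10⁻¹⁴ / 10⁻³) = −109.5 dBm

−109.5 dBm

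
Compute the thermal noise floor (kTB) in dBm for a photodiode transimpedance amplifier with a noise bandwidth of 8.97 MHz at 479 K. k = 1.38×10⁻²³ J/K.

−102.3 dBm

P_n = kTB = 1.38×10⁻²³ × 479 × 8.97×10⁶ = 5.93×10⁻¹⁴ W
In dBm: 10 log₁₀(5.93×10⁻¹⁴ / 10⁻³) = −102.3 dBm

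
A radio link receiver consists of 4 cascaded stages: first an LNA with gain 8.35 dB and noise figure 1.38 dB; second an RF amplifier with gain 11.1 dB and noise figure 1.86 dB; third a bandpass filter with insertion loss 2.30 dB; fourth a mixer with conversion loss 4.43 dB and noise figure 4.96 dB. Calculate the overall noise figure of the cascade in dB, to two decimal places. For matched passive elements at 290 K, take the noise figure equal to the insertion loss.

1.76 dB

Convert to linear (a loss of L dB is a gain of −L dB): F_i = 10^(NF_i/10), G_i = 10^(G_i,dB/10)
  Stage 1: F_1 = 10^(1.38/10) = 1.374, G_1 = 10^(8.35/10) = 6.839
  Stage 2: F_2 = 10^(1.86/10) = 1.535, G_2 = 10^(11.1/10) = 12.88
  Stage 3: F_3 = 10^(2.30/10) = 1.698, G_3 = 10^(−2.30/10) = 0.5888
  Stage 4: F_4 = 10^(4.96/10) = 3.133, G_4 = 10^(−4.43/10) = 0.3606
Friis cascade:
  F = 1.374 + (1.535 − 1)/6.839 + (1.698 − 1)/88.10 + (3.133 − 1)/51.88 = 1.501
NF = 10 log₁₀(1.501) = 1.76 dB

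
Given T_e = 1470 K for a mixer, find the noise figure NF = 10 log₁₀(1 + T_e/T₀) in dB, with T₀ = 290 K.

F = 1 + T_e/T₀ = 1 + 1470/290 = 6.06897
NF = 10 log₁₀(6.06897) = 7.83 dB

7.83 dB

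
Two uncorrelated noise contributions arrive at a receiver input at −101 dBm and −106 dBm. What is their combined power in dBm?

Convert to linear, add, convert back:
P₁ = 7.94×10⁻¹⁴ W, P₂ = 2.51×10⁻¹⁴ W
P_tot = 1.05×10⁻¹³ W → 10 log₁₀(P_tot / 10⁻³) = −99.8 dBm

−99.8 dBm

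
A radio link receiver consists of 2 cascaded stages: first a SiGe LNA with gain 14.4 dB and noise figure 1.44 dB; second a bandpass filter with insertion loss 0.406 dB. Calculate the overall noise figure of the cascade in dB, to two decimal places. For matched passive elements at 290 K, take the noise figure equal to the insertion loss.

Convert to linear (a loss of L dB is a gain of −L dB): F_i = 10^(NF_i/10), G_i = 10^(G_i,dB/10)
  Stage 1: F_1 = 10^(1.44/10) = 1.393, G_1 = 10^(14.4/10) = 27.54
  Stage 2: F_2 = 10^(0.406/10) = 1.098, G_2 = 10^(−0.406/10) = 0.9108
Friis cascade:
  F = 1.393 + (1.098 − 1)/27.54 = 1.397
NF = 10 log₁₀(1.397) = 1.45 dB

1.45 dB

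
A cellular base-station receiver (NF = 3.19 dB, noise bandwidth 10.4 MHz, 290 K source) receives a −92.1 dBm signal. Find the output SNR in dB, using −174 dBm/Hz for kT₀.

Noise floor: N = −174 + 10 log₁₀(B) + NF
10 log₁₀(1.04×10⁷) = 70.17 dB
N = −174 + 70.17 + 3.19 = −100.64 dBm
SNR = P_sig − N = −92.1 − (−100.64) = 8.54 dB → 8.5 dB

8.5 dB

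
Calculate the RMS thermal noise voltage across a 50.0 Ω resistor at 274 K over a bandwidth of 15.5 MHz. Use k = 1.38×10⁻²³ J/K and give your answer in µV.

3.42 µV

V_n = √(4kTRB)
4kTRB = 4 × 1.38×10⁻²³ × 274 × 5.00×10¹ × 1.55×10⁷ = 1.17×10⁻¹¹ V²
V_n = √(1.17×10⁻¹¹) = 3.42×10⁻⁶ V = 3.42 µV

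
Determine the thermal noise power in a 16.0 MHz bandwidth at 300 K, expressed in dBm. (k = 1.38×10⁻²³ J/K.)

−101.8 dBm

P_n = kTB = 1.38×10⁻²³ × 300 × 1.60×10⁷ = 6.62×10⁻¹⁴ W
In dBm: 10 log₁₀(6.62×10⁻¹⁴ / 10⁻³) = −101.8 dBm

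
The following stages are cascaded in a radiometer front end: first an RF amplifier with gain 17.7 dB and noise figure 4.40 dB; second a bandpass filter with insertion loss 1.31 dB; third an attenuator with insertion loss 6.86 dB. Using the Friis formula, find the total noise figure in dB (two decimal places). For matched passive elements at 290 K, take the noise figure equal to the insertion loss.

Convert to linear (a loss of L dB is a gain of −L dB): F_i = 10^(NF_i/10), G_i = 10^(G_i,dB/10)
  Stage 1: F_1 = 10^(4.40/10) = 2.754, G_1 = 10^(17.7/10) = 58.88
  Stage 2: F_2 = 10^(1.31/10) = 1.352, G_2 = 10^(−1.31/10) = 0.7396
  Stage 3: F_3 = 10^(6.86/10) = 4.853, G_3 = 10^(−6.86/10) = 0.2061
Friis cascade:
  F = 2.754 + (1.352 − 1)/58.88 + (4.853 − 1)/43.55 = 2.849
NF = 10 log₁₀(2.849) = 4.55 dB

4.55 dB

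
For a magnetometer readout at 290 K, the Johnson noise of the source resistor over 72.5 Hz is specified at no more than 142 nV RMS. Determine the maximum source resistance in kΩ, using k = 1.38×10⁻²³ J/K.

Johnson–Nyquist: V_n = √(4kTRB) ⇒ R = V_n² / (4kTB)
4kTB = 4 × 1.38×10⁻²³ × 290 × 7.25×10¹ = 1.16×10⁻¹⁸
R = (1.42×10⁻⁷)² / 1.16×10⁻¹⁸ = 1.74×10⁴ Ω = 17.4 kΩ

17.4 kΩ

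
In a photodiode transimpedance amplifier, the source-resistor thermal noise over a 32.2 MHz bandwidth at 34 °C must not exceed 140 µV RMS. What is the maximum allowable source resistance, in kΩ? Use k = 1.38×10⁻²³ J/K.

35.9 kΩ

T = 34 °C + 273.15 = 307.15 K
Johnson–Nyquist: V_n = √(4kTRB) ⇒ R = V_n² / (4kTB)
4kTB = 4 × 1.38×10⁻²³ × 307.15 × 3.22×10⁷ = 5.46×10⁻¹³
R = (1.40×10⁻⁴)² / 5.46×10⁻¹³ = 3.59×10⁴ Ω = 35.9 kΩ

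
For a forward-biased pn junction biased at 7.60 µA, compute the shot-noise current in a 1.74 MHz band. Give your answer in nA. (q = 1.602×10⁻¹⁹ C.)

I_n = √(2qI·B)
2qI·B = 2 × 1.602×10⁻¹⁹ × 7.60×10⁻⁶ × 1.74×10⁶ = 4.24×10⁻¹⁸ A²
I_n = √(4.24×10⁻¹⁸) = 2.06×10⁻⁹ A = 2.06 nA

2.06 nA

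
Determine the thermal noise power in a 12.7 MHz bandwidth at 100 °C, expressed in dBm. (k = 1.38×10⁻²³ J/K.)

T = 100 °C + 273.15 = 373.15 K
P_n = kTB = 1.38×10⁻²³ × 373.15 × 1.27×10⁷ = 6.54×10⁻¹⁴ W
In dBm: 10 log₁₀(6.54×10⁻¹⁴ / 10⁻³) = −101.8 dBm

−101.8 dBm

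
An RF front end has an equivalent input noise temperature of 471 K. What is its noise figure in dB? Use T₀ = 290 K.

F = 1 + T_e/T₀ = 1 + 471/290 = 2.62414
NF = 10 log₁₀(2.62414) = 4.19 dB

4.19 dB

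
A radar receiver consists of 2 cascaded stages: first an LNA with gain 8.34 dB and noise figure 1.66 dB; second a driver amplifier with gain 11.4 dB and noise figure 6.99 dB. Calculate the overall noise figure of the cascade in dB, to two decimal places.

3.12 dB

Convert to linear (a loss of L dB is a gain of −L dB): F_i = 10^(NF_i/10), G_i = 10^(G_i,dB/10)
  Stage 1: F_1 = 10^(1.66/10) = 1.466, G_1 = 10^(8.34/10) = 6.823
  Stage 2: F_2 = 10^(6.99/10) = 5.000, G_2 = 10^(11.4/10) = 13.80
Friis cascade:
  F = 1.466 + (5.000 − 1)/6.823 = 2.052
NF = 10 log₁₀(2.052) = 3.12 dB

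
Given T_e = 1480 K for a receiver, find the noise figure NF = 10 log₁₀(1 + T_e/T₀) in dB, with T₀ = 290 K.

F = 1 + T_e/T₀ = 1 + 1480/290 = 6.10345
NF = 10 log₁₀(6.10345) = 7.86 dB

7.86 dB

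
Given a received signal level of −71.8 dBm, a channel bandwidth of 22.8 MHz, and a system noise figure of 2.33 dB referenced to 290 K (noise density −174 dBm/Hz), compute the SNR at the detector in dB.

Noise floor: N = −174 + 10 log₁₀(B) + NF
10 log₁₀(2.28×10⁷) = 73.58 dB
N = −174 + 73.58 + 2.33 = −98.09 dBm
SNR = P_sig − N = −71.8 − (−98.09) = 26.29 dB → 26.3 dB

26.3 dB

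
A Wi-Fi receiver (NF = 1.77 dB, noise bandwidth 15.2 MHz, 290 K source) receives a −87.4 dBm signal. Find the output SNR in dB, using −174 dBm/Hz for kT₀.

13.0 dB

Noise floor: N = −174 + 10 log₁₀(B) + NF
10 log₁₀(1.52×10⁷) = 71.82 dB
N = −174 + 71.82 + 1.77 = −100.41 dBm
SNR = P_sig − N = −87.4 − (−100.41) = 13.01 dB → 13.0 dB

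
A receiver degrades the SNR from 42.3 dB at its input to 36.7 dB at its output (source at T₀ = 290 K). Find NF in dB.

NF (dB) = SNR_in(dB) − SNR_out(dB) when the source is at T₀
NF = 42.3 − 36.7 = 5.6 dB

5.6 dB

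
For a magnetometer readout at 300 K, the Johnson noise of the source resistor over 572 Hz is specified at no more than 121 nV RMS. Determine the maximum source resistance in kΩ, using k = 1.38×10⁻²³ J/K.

Johnson–Nyquist: V_n = √(4kTRB) ⇒ R = V_n² / (4kTB)
4kTB = 4 × 1.38×10⁻²³ × 300 × 5.72×10² = 9.47×10⁻¹⁸
R = (1.21×10⁻⁷)² / 9.47×10⁻¹⁸ = 1.55×10³ Ω = 1.55 kΩ

1.55 kΩ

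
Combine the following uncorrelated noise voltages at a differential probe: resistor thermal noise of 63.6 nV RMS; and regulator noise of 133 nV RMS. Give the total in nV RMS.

Uncorrelated sources add in power (mean-square): V_tot = √(ΣV_i²)
V_tot = √[(6.36×10⁻⁸)² + (1.33×10⁻⁷)²] = 1.47×10⁻⁷ V = 147 nV

147 nV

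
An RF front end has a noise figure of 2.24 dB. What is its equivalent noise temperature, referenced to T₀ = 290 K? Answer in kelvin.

196 K

F = 10^(2.24/10) = 1.67494
T_e = (F − 1)·T₀ = (1.67494 − 1) × 290 = 196 K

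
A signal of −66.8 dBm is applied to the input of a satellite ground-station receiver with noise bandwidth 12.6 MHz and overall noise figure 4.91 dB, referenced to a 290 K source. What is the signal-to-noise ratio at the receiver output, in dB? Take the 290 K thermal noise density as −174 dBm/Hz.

Noise floor: N = −174 + 10 log₁₀(B) + NF
10 log₁₀(1.26×10⁷) = 71 dB
N = −174 + 71 + 4.91 = −98.09 dBm
SNR = P_sig − N = −66.8 − (−98.09) = 31.29 dB → 31.3 dB

31.3 dB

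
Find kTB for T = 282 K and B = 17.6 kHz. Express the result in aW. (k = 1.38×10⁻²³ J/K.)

68.5 aW

P_n = kTB = 1.38×10⁻²³ × 282 × 1.76×10⁴ = 6.85×10⁻¹⁷ W = 68.5 aW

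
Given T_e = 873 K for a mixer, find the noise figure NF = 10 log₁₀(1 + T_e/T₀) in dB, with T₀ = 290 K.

6.03 dB

F = 1 + T_e/T₀ = 1 + 873/290 = 4.01034
NF = 10 log₁₀(4.01034) = 6.03 dB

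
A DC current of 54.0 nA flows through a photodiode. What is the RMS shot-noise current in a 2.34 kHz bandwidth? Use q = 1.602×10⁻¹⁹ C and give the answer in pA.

6.36 pA

I_n = √(2qI·B)
2qI·B = 2 × 1.602×10⁻¹⁹ × 5.40×10⁻⁸ × 2.34×10³ = 4.05×10⁻²³ A²
I_n = √(4.05×10⁻²³) = 6.36×10⁻¹² A = 6.36 pA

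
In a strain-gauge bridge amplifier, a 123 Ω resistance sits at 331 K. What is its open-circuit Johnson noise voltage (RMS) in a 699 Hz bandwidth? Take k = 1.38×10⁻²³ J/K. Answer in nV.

39.6 nV

V_n = √(4kTRB)
4kTRB = 4 × 1.38×10⁻²³ × 331 × 1.23×10² × 6.99×10² = 1.57×10⁻¹⁵ V²
V_n = √(1.57×10⁻¹⁵) = 3.96×10⁻⁸ V = 39.6 nV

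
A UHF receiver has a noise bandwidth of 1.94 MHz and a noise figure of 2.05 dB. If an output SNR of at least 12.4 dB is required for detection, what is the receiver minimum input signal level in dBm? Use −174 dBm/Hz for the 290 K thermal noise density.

Sensitivity = −174 + 10 log₁₀(B) + NF + SNR_min
= −174 + 62.88 + 2.05 + 12.4
= −96.67 dBm → −96.7 dBm

−96.7 dBm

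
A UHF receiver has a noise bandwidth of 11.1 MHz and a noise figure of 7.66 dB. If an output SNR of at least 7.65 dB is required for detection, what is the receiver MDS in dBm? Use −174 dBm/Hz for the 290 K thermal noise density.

Sensitivity = −174 + 10 log₁₀(B) + NF + SNR_min
= −174 + 70.45 + 7.66 + 7.65
= −88.24 dBm → −88.2 dBm

−88.2 dBm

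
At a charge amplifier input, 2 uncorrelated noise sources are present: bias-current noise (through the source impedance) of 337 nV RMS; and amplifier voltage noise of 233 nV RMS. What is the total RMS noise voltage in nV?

Uncorrelated sources add in power (mean-square): V_tot = √(ΣV_i²)
V_tot = √[(3.37×10⁻⁷)² + (2.33×10⁻⁷)²] = 4.10×10⁻⁷ V = 410 nV

410 nV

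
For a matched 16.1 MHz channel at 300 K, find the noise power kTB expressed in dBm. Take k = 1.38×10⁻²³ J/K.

−101.8 dBm

P_n = kTB = 1.38×10⁻²³ × 300 × 1.61×10⁷ = 6.67×10⁻¹⁴ W
In dBm: 10 log₁₀(6.67×10⁻¹⁴ / 10⁻³) = −101.8 dBm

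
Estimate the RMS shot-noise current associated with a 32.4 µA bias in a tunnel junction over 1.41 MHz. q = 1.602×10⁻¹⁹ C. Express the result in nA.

3.83 nA

I_n = √(2qI·B)
2qI·B = 2 × 1.602×10⁻¹⁹ × 3.24×10⁻⁵ × 1.41×10⁶ = 1.46×10⁻¹⁷ A²
I_n = √(1.46×10⁻¹⁷) = 3.83×10⁻⁹ A = 3.83 nA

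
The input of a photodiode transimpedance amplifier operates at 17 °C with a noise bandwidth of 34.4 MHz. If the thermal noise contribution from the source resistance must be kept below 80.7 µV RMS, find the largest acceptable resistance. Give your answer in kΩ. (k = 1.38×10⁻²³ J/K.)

11.8 kΩ

T = 17 °C + 273.15 = 290.15 K
Johnson–Nyquist: V_n = √(4kTRB) ⇒ R = V_n² / (4kTB)
4kTB = 4 × 1.38×10⁻²³ × 290.15 × 3.44×10⁷ = 5.51×10⁻¹³
R = (8.07×10⁻⁵)² / 5.51×10⁻¹³ = 1.18×10⁴ Ω = 11.8 kΩ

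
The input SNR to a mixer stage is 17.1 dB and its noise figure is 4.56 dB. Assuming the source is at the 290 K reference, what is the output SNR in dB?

12.54 dB

By definition F = SNR_in/SNR_out, so in dB: SNR_out = SNR_in − NF
SNR_out = 17.1 − 4.56 = 12.54 dB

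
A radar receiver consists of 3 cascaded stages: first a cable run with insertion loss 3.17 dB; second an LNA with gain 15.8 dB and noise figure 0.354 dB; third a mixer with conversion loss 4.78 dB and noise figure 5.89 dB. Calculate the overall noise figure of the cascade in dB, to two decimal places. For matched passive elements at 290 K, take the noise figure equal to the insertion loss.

3.82 dB

Convert to linear (a loss of L dB is a gain of −L dB): F_i = 10^(NF_i/10), G_i = 10^(G_i,dB/10)
  Stage 1: F_1 = 10^(3.17/10) = 2.075, G_1 = 10^(−3.17/10) = 0.4819
  Stage 2: F_2 = 10^(0.354/10) = 1.085, G_2 = 10^(15.8/10) = 38.02
  Stage 3: F_3 = 10^(5.89/10) = 3.882, G_3 = 10^(−4.78/10) = 0.3327
Friis cascade:
  F = 2.075 + (1.085 − 1)/0.4819 + (3.882 − 1)/18.32 = 2.408
NF = 10 log₁₀(2.408) = 3.82 dB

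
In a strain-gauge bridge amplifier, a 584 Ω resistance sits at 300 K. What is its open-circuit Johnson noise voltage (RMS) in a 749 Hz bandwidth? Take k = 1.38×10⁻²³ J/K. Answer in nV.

V_n = √(4kTRB)
4kTRB = 4 × 1.38×10⁻²³ × 300 × 5.84×10² × 7.49×10² = 7.24×10⁻¹⁵ V²
V_n = √(7.24×10⁻¹⁵) = 8.51×10⁻⁸ V = 85.1 nV

85.1 nV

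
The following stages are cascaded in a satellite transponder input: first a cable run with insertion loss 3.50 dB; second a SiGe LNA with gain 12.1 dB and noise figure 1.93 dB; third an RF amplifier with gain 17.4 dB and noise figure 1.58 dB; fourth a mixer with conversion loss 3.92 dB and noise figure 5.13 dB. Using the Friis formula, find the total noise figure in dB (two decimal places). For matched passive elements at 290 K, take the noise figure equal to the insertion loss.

5.51 dB

Convert to linear (a loss of L dB is a gain of −L dB): F_i = 10^(NF_i/10), G_i = 10^(G_i,dB/10)
  Stage 1: F_1 = 10^(3.50/10) = 2.239, G_1 = 10^(−3.50/10) = 0.4467
  Stage 2: F_2 = 10^(1.93/10) = 1.560, G_2 = 10^(12.1/10) = 16.22
  Stage 3: F_3 = 10^(1.58/10) = 1.439, G_3 = 10^(17.4/10) = 54.95
  Stage 4: F_4 = 10^(5.13/10) = 3.258, G_4 = 10^(−3.92/10) = 0.4055
Friis cascade:
  F = 2.239 + (1.560 − 1)/0.4467 + (1.439 − 1)/7.244 + (3.258 − 1)/398.1 = 3.558
NF = 10 log₁₀(3.558) = 5.51 dB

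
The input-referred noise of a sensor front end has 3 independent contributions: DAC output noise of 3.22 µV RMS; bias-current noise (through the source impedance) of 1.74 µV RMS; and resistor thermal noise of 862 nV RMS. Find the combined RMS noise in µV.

3.76 µV

Uncorrelated sources add in power (mean-square): V_tot = √(ΣV_i²)
V_tot = √[(3.22×10⁻⁶)² + (1.74×10⁻⁶)² + (8.62×10⁻⁷)²] = 3.76×10⁻⁶ V = 3.76 µV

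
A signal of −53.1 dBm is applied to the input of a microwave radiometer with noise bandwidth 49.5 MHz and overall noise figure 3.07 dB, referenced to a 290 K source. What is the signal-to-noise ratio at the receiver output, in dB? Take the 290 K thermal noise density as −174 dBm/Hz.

Noise floor: N = −174 + 10 log₁₀(B) + NF
10 log₁₀(4.95×10⁷) = 76.95 dB
N = −174 + 76.95 + 3.07 = −93.98 dBm
SNR = P_sig − N = −53.1 − (−93.98) = 40.88 dB → 40.9 dB

40.9 dB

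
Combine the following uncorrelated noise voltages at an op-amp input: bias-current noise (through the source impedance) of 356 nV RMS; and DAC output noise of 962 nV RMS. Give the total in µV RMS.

Uncorrelated sources add in power (mean-square): V_tot = √(ΣV_i²)
V_tot = √[(3.56×10⁻⁷)² + (9.62×10⁻⁷)²] = 1.03×10⁻⁶ V = 1.03 µV

1.03 µV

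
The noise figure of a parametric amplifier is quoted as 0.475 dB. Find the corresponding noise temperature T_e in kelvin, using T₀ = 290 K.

F = 10^(0.475/10) = 1.11558
T_e = (F − 1)·T₀ = (1.11558 − 1) × 290 = 33.5 K

33.5 K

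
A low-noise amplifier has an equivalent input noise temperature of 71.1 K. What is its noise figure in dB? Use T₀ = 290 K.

F = 1 + T_e/T₀ = 1 + 71.1/290 = 1.24517
NF = 10 log₁₀(1.24517) = 0.952 dB

0.952 dB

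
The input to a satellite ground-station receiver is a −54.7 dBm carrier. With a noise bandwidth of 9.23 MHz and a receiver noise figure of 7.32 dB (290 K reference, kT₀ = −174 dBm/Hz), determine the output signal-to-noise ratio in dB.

Noise floor: N = −174 + 10 log₁₀(B) + NF
10 log₁₀(9.23×10⁶) = 69.65 dB
N = −174 + 69.65 + 7.32 = −97.03 dBm
SNR = P_sig − N = −54.7 − (−97.03) = 42.33 dB → 42.3 dB

42.3 dB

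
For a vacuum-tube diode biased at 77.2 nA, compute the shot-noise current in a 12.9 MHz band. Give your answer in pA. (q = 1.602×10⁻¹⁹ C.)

I_n = √(2qI·B)
2qI·B = 2 × 1.602×10⁻¹⁹ × 7.72×10⁻⁸ × 1.29×10⁷ = 3.19×10⁻¹⁹ A²
I_n = √(3.19×10⁻¹⁹) = 5.65×10⁻¹⁰ A = 565 pA

565 pA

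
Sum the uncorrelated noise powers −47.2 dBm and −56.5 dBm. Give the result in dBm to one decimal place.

−46.7 dBm

Convert to linear, add, convert back:
P₁ = 1.91×10⁻⁸ W, P₂ = 2.24×10⁻⁹ W
P_tot = 2.13×10⁻⁸ W → 10 log₁₀(P_tot / 10⁻³) = −46.7 dBm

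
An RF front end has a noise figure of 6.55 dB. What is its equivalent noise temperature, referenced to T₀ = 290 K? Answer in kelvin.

F = 10^(6.55/10) = 4.51856
T_e = (F − 1)·T₀ = (4.51856 − 1) × 290 = 1020 K

1020 K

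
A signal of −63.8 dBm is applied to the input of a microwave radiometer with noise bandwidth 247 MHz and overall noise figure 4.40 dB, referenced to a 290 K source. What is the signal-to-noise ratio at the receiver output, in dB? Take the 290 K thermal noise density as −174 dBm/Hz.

Noise floor: N = −174 + 10 log₁₀(B) + NF
10 log₁₀(2.47×10⁸) = 83.93 dB
N = −174 + 83.93 + 4.40 = −85.67 dBm
SNR = P_sig − N = −63.8 − (−85.67) = 21.87 dB → 21.9 dB

21.9 dB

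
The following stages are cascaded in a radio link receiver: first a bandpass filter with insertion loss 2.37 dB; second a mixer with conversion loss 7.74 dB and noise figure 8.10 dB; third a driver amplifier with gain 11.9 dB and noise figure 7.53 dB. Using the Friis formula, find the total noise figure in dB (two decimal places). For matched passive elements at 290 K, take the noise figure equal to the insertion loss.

17.71 dB

Convert to linear (a loss of L dB is a gain of −L dB): F_i = 10^(NF_i/10), G_i = 10^(G_i,dB/10)
  Stage 1: F_1 = 10^(2.37/10) = 1.726, G_1 = 10^(−2.37/10) = 0.5794
  Stage 2: F_2 = 10^(8.10/10) = 6.457, G_2 = 10^(−7.74/10) = 0.1683
  Stage 3: F_3 = 10^(7.53/10) = 5.662, G_3 = 10^(11.9/10) = 15.49
Friis cascade:
  F = 1.726 + (6.457 − 1)/0.5794 + (5.662 − 1)/0.09750 = 58.96
NF = 10 log₁₀(58.96) = 17.71 dB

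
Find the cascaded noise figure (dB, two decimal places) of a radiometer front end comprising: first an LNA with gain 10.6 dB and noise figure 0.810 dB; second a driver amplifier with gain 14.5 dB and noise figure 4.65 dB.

Convert to linear (a loss of L dB is a gain of −L dB): F_i = 10^(NF_i/10), G_i = 10^(G_i,dB/10)
  Stage 1: F_1 = 10^(0.810/10) = 1.205, G_1 = 10^(10.6/10) = 11.48
  Stage 2: F_2 = 10^(4.65/10) = 2.917, G_2 = 10^(14.5/10) = 28.18
Friis cascade:
  F = 1.205 + (2.917 − 1)/11.48 = 1.372
NF = 10 log₁₀(1.372) = 1.37 dB

1.37 dB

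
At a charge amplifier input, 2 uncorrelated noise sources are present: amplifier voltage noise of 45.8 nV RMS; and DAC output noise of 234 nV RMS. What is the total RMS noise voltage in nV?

Uncorrelated sources add in power (mean-square): V_tot = √(ΣV_i²)
V_tot = √[(4.58×10⁻⁸)² + (2.34×10⁻⁷)²] = 2.38×10⁻⁷ V = 238 nV

238 nV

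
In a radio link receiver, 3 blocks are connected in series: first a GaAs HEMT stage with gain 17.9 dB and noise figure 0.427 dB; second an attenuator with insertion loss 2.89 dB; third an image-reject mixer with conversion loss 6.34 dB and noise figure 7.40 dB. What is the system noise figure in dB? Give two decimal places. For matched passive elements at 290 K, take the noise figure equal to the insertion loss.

1.01 dB

Convert to linear (a loss of L dB is a gain of −L dB): F_i = 10^(NF_i/10), G_i = 10^(G_i,dB/10)
  Stage 1: F_1 = 10^(0.427/10) = 1.103, G_1 = 10^(17.9/10) = 61.66
  Stage 2: F_2 = 10^(2.89/10) = 1.945, G_2 = 10^(−2.89/10) = 0.5140
  Stage 3: F_3 = 10^(7.40/10) = 5.495, G_3 = 10^(−6.34/10) = 0.2323
Friis cascade:
  F = 1.103 + (1.945 − 1)/61.66 + (5.495 − 1)/31.70 = 1.260
NF = 10 log₁₀(1.260) = 1.01 dB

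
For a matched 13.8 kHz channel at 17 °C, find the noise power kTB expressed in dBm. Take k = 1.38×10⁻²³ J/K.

T = 17 °C + 273.15 = 290.15 K
P_n = kTB = 1.38×10⁻²³ × 290.15 × 1.38×10⁴ = 5.53×10⁻¹⁷ W
In dBm: 10 log₁₀(5.53×10⁻¹⁷ / 10⁻³) = −132.6 dBm

−132.6 dBm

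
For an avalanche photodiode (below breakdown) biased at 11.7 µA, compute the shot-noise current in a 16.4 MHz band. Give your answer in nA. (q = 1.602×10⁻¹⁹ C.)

7.84 nA

I_n = √(2qI·B)
2qI·B = 2 × 1.602×10⁻¹⁹ × 1.17×10⁻⁵ × 1.64×10⁷ = 6.15×10⁻¹⁷ A²
I_n = √(6.15×10⁻¹⁷) = 7.84×10⁻⁹ A = 7.84 nA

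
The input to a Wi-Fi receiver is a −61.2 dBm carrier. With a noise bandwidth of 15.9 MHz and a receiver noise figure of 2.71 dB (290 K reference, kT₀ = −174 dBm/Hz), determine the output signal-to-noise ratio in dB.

Noise floor: N = −174 + 10 log₁₀(B) + NF
10 log₁₀(1.59×10⁷) = 72.01 dB
N = −174 + 72.01 + 2.71 = −99.28 dBm
SNR = P_sig − N = −61.2 − (−99.28) = 38.08 dB → 38.1 dB

38.1 dB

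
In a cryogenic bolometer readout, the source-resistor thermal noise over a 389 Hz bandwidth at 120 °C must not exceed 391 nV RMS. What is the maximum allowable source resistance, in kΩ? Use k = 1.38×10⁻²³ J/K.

T = 120 °C + 273.15 = 393.15 K
Johnson–Nyquist: V_n = √(4kTRB) ⇒ R = V_n² / (4kTB)
4kTB = 4 × 1.38×10⁻²³ × 393.15 × 3.89×10² = 8.44×10⁻¹⁸
R = (3.91×10⁻⁷)² / 8.44×10⁻¹⁸ = 1.81×10⁴ Ω = 18.1 kΩ

18.1 kΩ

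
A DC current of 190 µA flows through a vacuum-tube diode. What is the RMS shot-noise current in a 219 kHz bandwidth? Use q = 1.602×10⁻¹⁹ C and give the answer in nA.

3.65 nA

I_n = √(2qI·B)
2qI·B = 2 × 1.602×10⁻¹⁹ × 1.90×10⁻⁴ × 2.19×10⁵ = 1.33×10⁻¹⁷ A²
I_n = √(1.33×10⁻¹⁷) = 3.65×10⁻⁹ A = 3.65 nA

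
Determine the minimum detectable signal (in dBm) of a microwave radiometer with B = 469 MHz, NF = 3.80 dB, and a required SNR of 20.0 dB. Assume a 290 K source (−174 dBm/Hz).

Sensitivity = −174 + 10 log₁₀(B) + NF + SNR_min
= −174 + 86.71 + 3.80 + 20.0
= −63.49 dBm → −63.5 dBm

−63.5 dBm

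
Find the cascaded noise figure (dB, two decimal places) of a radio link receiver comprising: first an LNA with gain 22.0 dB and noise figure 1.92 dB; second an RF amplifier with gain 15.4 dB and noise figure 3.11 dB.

1.94 dB

Convert to linear (a loss of L dB is a gain of −L dB): F_i = 10^(NF_i/10), G_i = 10^(G_i,dB/10)
  Stage 1: F_1 = 10^(1.92/10) = 1.556, G_1 = 10^(22.0/10) = 158.5
  Stage 2: F_2 = 10^(3.11/10) = 2.046, G_2 = 10^(15.4/10) = 34.67
Friis cascade:
  F = 1.556 + (2.046 − 1)/158.5 = 1.563
NF = 10 log₁₀(1.563) = 1.94 dB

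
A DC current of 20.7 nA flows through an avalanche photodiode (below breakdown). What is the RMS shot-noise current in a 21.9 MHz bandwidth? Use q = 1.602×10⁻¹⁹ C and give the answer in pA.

381 pA

I_n = √(2qI·B)
2qI·B = 2 × 1.602×10⁻¹⁹ × 2.07×10⁻⁸ × 2.19×10⁷ = 1.45×10⁻¹⁹ A²
I_n = √(1.45×10⁻¹⁹) = 3.81×10⁻¹⁰ A = 381 pA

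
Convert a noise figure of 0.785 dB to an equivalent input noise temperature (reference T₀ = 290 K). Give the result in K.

F = 10^(0.785/10) = 1.19812
T_e = (F − 1)·T₀ = (1.19812 − 1) × 290 = 57.5 K

57.5 K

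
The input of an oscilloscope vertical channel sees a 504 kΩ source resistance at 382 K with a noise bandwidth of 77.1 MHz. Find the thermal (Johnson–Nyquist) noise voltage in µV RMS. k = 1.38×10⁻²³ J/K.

V_n = √(4kTRB)
4kTRB = 4 × 1.38×10⁻²³ × 382 × 5.04×10⁵ × 7.71×10⁷ = 8.19×10⁻⁷ V²
V_n = √(8.19×10⁻⁷) = 9.05×10⁻⁴ V = 905 µV

905 µV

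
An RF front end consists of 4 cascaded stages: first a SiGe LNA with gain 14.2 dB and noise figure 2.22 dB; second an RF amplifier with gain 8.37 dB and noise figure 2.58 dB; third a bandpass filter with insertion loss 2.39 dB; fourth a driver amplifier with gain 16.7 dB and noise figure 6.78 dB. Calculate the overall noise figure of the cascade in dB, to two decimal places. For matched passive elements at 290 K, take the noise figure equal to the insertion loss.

Convert to linear (a loss of L dB is a gain of −L dB): F_i = 10^(NF_i/10), G_i = 10^(G_i,dB/10)
  Stage 1: F_1 = 10^(2.22/10) = 1.667, G_1 = 10^(14.2/10) = 26.30
  Stage 2: F_2 = 10^(2.58/10) = 1.811, G_2 = 10^(8.37/10) = 6.871
  Stage 3: F_3 = 10^(2.39/10) = 1.734, G_3 = 10^(−2.39/10) = 0.5768
  Stage 4: F_4 = 10^(6.78/10) = 4.764, G_4 = 10^(16.7/10) = 46.77
Friis cascade:
  F = 1.667 + (1.811 − 1)/26.30 + (1.734 − 1)/180.7 + (4.764 − 1)/104.2 = 1.738
NF = 10 log₁₀(1.738) = 2.40 dB

2.40 dB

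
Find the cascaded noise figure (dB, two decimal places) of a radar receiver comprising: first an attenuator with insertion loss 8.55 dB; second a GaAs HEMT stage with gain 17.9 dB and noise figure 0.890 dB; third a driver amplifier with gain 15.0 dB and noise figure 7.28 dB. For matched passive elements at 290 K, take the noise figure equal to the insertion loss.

9.68 dB

Convert to linear (a loss of L dB is a gain of −L dB): F_i = 10^(NF_i/10), G_i = 10^(G_i,dB/10)
  Stage 1: F_1 = 10^(8.55/10) = 7.161, G_1 = 10^(−8.55/10) = 0.1396
  Stage 2: F_2 = 10^(0.890/10) = 1.227, G_2 = 10^(17.9/10) = 61.66
  Stage 3: F_3 = 10^(7.28/10) = 5.346, G_3 = 10^(15.0/10) = 31.62
Friis cascade:
  F = 7.161 + (1.227 − 1)/0.1396 + (5.346 − 1)/8.610 = 9.295
NF = 10 log₁₀(9.295) = 9.68 dB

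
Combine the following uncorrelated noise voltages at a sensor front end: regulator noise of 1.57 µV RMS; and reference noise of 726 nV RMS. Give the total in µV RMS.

Uncorrelated sources add in power (mean-square): V_tot = √(ΣV_i²)
V_tot = √[(1.57×10⁻⁶)² + (7.26×10⁻⁷)²] = 1.73×10⁻⁶ V = 1.73 µV

1.73 µV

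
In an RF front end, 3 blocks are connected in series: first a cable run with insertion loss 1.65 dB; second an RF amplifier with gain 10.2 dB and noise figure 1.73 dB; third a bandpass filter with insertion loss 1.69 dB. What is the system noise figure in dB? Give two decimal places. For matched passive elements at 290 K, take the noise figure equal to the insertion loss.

3.51 dB

Convert to linear (a loss of L dB is a gain of −L dB): F_i = 10^(NF_i/10), G_i = 10^(G_i,dB/10)
  Stage 1: F_1 = 10^(1.65/10) = 1.462, G_1 = 10^(−1.65/10) = 0.6839
  Stage 2: F_2 = 10^(1.73/10) = 1.489, G_2 = 10^(10.2/10) = 10.47
  Stage 3: F_3 = 10^(1.69/10) = 1.476, G_3 = 10^(−1.69/10) = 0.6776
Friis cascade:
  F = 1.462 + (1.489 − 1)/0.6839 + (1.476 − 1)/7.161 = 2.244
NF = 10 log₁₀(2.244) = 3.51 dB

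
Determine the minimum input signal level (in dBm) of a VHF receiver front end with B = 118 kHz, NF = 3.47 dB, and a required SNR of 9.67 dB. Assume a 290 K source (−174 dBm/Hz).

−110.1 dBm

Sensitivity = −174 + 10 log₁₀(B) + NF + SNR_min
= −174 + 50.72 + 3.47 + 9.67
= −110.14 dBm → −110.1 dBm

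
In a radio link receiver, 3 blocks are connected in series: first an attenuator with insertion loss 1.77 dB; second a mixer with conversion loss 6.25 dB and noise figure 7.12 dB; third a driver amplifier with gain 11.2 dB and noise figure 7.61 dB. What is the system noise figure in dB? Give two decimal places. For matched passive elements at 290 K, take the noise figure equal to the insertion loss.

Convert to linear (a loss of L dB is a gain of −L dB): F_i = 10^(NF_i/10), G_i = 10^(G_i,dB/10)
  Stage 1: F_1 = 10^(1.77/10) = 1.503, G_1 = 10^(−1.77/10) = 0.6653
  Stage 2: F_2 = 10^(7.12/10) = 5.152, G_2 = 10^(−6.25/10) = 0.2371
  Stage 3: F_3 = 10^(7.61/10) = 5.768, G_3 = 10^(11.2/10) = 13.18
Friis cascade:
  F = 1.503 + (5.152 − 1)/0.6653 + (5.768 − 1)/0.1578 = 37.97
NF = 10 log₁₀(37.97) = 15.79 dB

15.79 dB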